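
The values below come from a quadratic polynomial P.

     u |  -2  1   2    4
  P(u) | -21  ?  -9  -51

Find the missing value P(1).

0

The 3 known points determine the degree-2 polynomial uniquely.
Write P(u) = au^2 + bu + c. Substituting each data point gives a linear system:
  4a - 2b + c = -21
  4a + 2b + c = -9
  16a + 4b + c = -51
Solving the system yields a = -4, b = 3, c = 1.
So P(u) = -4u^2 + 3u + 1.
Then P(1) = 0.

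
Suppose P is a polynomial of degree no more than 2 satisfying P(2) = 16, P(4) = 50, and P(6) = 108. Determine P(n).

P(n) = 3n^2 - n + 6

Write P(n) = an^2 + bn + c. Substituting each data point gives a linear system:
  4a + 2b + c = 16
  16a + 4b + c = 50
  36a + 6b + c = 108
Solving the system yields a = 3, b = -1, c = 6.
So P(n) = 3n^2 - n + 6.
Check: P(2) = 16. ✓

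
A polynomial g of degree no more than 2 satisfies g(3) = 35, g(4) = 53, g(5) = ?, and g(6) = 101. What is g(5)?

75

The 3 known points determine the degree-2 polynomial uniquely.
Write g(x) = ax^2 + bx + c. Substituting each data point gives a linear system:
  9a + 3b + c = 35
  16a + 4b + c = 53
  36a + 6b + c = 101
Solving the system yields a = 2, b = 4, c = 5.
So g(x) = 2x^2 + 4x + 5.
Then g(5) = 75.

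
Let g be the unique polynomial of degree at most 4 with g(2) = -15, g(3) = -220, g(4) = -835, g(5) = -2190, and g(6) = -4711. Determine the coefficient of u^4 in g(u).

Write g(u) = au^4 + bu^3 + cu^2 + du + e. Substituting each data point gives a linear system:
  16a + 8b + 4c + 2d + e = -15
  81a + 27b + 9c + 3d + e = -220
  256a + 64b + 16c + 4d + e = -835
  625a + 125b + 25c + 5d + e = -2190
  1296a + 216b + 36c + 6d + e = -4711
Solving the system yields a = -4, b = 1, c = 6, d = 6, e = 5.
So g(u) = -4u^4 + u^3 + 6u^2 + 6u + 5.
The leading coefficient is -4.

-4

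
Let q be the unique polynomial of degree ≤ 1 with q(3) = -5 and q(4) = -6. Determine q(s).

q(s) = -s - 2

Write q(s) = as + b. Substituting each data point gives a linear system:
  3a + b = -5
  4a + b = -6
Solving the system yields a = -1, b = -2.
So q(s) = -s - 2.
Check: q(3) = -5. ✓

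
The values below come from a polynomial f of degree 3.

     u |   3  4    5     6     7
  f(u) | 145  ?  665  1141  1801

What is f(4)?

The 4 known points determine the degree-3 polynomial uniquely.
Write f(u) = au^3 + bu^2 + cu + d. Substituting each data point gives a linear system:
  27a + 9b + 3c + d = 145
  125a + 25b + 5c + d = 665
  216a + 36b + 6c + d = 1141
  343a + 49b + 7c + d = 1801
Solving the system yields a = 5, b = 2, c = -1, d = -5.
So f(u) = 5u^3 + 2u^2 - u - 5.
Then f(4) = 343.

343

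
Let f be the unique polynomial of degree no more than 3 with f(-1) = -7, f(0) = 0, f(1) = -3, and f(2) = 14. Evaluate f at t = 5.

485

Write f(t) = at^3 + bt^2 + ct + d. Substituting each data point gives a linear system:
  -a + b - c + d = -7
  d = 0
  a + b + c + d = -3
  8a + 4b + 2c + d = 14
Solving the system yields a = 5, b = -5, c = -3, d = 0.
So f(t) = 5t³ - 5t² - 3t.
Then f(5) = 485.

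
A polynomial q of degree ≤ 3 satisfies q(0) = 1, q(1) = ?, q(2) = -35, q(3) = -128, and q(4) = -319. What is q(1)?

The 4 known points determine the degree-3 polynomial uniquely.
Write q(s) = as^3 + bs^2 + cs + d. Substituting each data point gives a linear system:
  d = 1
  8a + 4b + 2c + d = -35
  27a + 9b + 3c + d = -128
  64a + 16b + 4c + d = -319
Solving the system yields a = -6, b = 5, c = -4, d = 1.
So q(s) = -6s³ + 5s² - 4s + 1.
Then q(1) = -4.

-4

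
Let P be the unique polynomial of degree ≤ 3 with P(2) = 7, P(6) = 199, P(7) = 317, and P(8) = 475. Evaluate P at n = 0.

Write P(n) = an^3 + bn^2 + cn + d. Substituting each data point gives a linear system:
  8a + 4b + 2c + d = 7
  216a + 36b + 6c + d = 199
  343a + 49b + 7c + d = 317
  512a + 64b + 8c + d = 475
Solving the system yields a = 1, b = -1, c = 4, d = -5.
So P(n) = n^3 - n^2 + 4n - 5.
Then P(0) = -5.

-5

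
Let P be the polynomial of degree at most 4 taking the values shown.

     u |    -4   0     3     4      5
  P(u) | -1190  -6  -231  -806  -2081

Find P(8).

Using the Lagrange interpolation formula with nodes -4, 0, 3, 4, 5:
  L_0(u) = u(u - 3)(u - 4)(u - 5) / 2016
  L_1(u) = (u + 4)(u - 3)(u - 4)(u - 5) / -240
  L_2(u) = (u + 4)u(u - 4)(u - 5) / 42
  L_3(u) = (u + 4)u(u - 3)(u - 5) / -32
  L_4(u) = (u + 4)u(u - 3)(u - 4) / 90
Then P(u) = -1190·L_0(u) - 6·L_1(u) - 231·L_2(u) - 806·L_3(u) - 2081·L_4(u).
Expanding and collecting terms gives P(u) = -4u^4 + 3u^3 + 2u^2 - 6.
Evaluating at u = 8: P(8) = -14726.

-14726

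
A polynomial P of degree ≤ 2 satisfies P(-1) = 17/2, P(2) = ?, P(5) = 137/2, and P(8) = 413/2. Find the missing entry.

The 3 known points determine the degree-2 polynomial uniquely.
Write P(s) = as^2 + bs + c. Substituting each data point gives a linear system:
  a - b + c = 17/2
  25a + 5b + c = 137/2
  64a + 8b + c = 413/2
Solving the system yields a = 4, b = -6, c = -3/2.
So P(s) = 4s^2 - 6s - 3/2.
Then P(2) = 5/2.

5/2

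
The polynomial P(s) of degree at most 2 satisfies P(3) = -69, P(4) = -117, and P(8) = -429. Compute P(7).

-333

Using the Lagrange interpolation formula with nodes 3, 4, 8:
  L_0(s) = (s - 4)(s - 8) / 5
  L_1(s) = (s - 3)(s - 8) / -4
  L_2(s) = (s - 3)(s - 4) / 20
Then P(s) = -69·L_0(s) - 117·L_1(s) - 429·L_2(s).
Expanding and collecting terms gives P(s) = -6s^2 - 6s + 3.
Evaluating at s = 7: P(7) = -333.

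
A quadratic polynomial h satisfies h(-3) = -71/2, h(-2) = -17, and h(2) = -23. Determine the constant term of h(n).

Write h(n) = an^2 + bn + c. Substituting each data point gives a linear system:
  9a - 3b + c = -71/2
  4a - 2b + c = -17
  4a + 2b + c = -23
Solving the system yields a = -4, b = -3/2, c = -4.
So h(n) = -4n^2 - (3/2)n - 4.
The constant term is -4.

-4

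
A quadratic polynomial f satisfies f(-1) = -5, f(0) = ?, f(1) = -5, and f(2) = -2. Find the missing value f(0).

On equispaced nodes a degree-2 polynomial has vanishing third forward difference, so
  - f(-1) + 3·f(0) - 3·f(1) + f(2) = 0.
Substituting the known values and solving for f(0):
  3·f(0) = -18
  f(0) = -6.

-6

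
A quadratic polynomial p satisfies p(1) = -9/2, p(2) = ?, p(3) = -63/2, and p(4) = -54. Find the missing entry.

-15

On equispaced nodes a degree-2 polynomial has vanishing third forward difference, so
  - p(1) + 3·p(2) - 3·p(3) + p(4) = 0.
Substituting the known values and solving for p(2):
  3·p(2) = -45
  p(2) = -15.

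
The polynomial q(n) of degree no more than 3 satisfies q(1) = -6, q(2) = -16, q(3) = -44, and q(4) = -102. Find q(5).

Write q(n) = an^3 + bn^2 + cn + d. Substituting each data point gives a linear system:
  a + b + c + d = -6
  8a + 4b + 2c + d = -16
  27a + 9b + 3c + d = -44
  64a + 16b + 4c + d = -102
Solving the system yields a = -2, b = 3, c = -5, d = -2.
So q(n) = -2n^3 + 3n^2 - 5n - 2.
Then q(5) = -202.

-202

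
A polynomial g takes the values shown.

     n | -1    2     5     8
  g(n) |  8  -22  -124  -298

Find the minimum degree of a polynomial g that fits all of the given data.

2

Forward differences of the values at n = -1, 2, 5, 8:
  g  : 8  -22  -124  -298
  Δ  : -30  -102  -174
  Δ^2: -72  -72
  Δ^3: 0
The second differences are constant (-72) and nonzero, while all higher differences vanish, so the minimal degree is 2.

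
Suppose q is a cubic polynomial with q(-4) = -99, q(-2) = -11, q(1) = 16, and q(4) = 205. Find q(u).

q(u) = 2u^3 + 3u^2 + 6u + 5

Write q(u) = au^3 + bu^2 + cu + d. Substituting each data point gives a linear system:
  -64a + 16b - 4c + d = -99
  -8a + 4b - 2c + d = -11
  a + b + c + d = 16
  64a + 16b + 4c + d = 205
Solving the system yields a = 2, b = 3, c = 6, d = 5.
So q(u) = 2u^3 + 3u^2 + 6u + 5.
Check: q(4) = 205. ✓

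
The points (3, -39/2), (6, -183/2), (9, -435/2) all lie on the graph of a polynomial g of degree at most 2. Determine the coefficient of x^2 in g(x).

-3

Write g(x) = ax^2 + bx + c. Substituting each data point gives a linear system:
  9a + 3b + c = -39/2
  36a + 6b + c = -183/2
  81a + 9b + c = -435/2
Solving the system yields a = -3, b = 3, c = -3/2.
So g(x) = -3x² + 3x - 3/2.
The leading coefficient is -3.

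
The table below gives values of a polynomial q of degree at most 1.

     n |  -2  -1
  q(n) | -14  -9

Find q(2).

6

Using the Lagrange interpolation formula with nodes -2, -1:
  L_0(n) = (n + 1) / -1
  L_1(n) = (n + 2) / 1
Then q(n) = -14·L_0(n) - 9·L_1(n).
Expanding and collecting terms gives q(n) = 5n - 4.
Evaluating at n = 2: q(2) = 6.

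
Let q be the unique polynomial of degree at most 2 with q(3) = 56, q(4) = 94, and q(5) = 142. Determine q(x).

q(x) = 5x^2 + 3x + 2

Write q(x) = ax^2 + bx + c. Substituting each data point gives a linear system:
  9a + 3b + c = 56
  16a + 4b + c = 94
  25a + 5b + c = 142
Solving the system yields a = 5, b = 3, c = 2.
So q(x) = 5x² + 3x + 2.
Check: q(4) = 94. ✓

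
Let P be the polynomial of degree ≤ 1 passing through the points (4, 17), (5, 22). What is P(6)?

27

Using the Lagrange interpolation formula with nodes 4, 5:
  L_0(n) = (n - 5) / -1
  L_1(n) = (n - 4) / 1
Then P(n) = 17·L_0(n) + 22·L_1(n).
Expanding and collecting terms gives P(n) = 5n - 3.
Evaluating at n = 6: P(6) = 27.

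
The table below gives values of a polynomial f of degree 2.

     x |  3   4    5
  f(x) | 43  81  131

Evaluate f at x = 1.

3

Forward differences of the values at x = 3, 4, 5:
  f  : 43  81  131
  Δ  : 38  50
  Δ^2: 12
The second differences are constant, confirming degree 2.
Interpolating (Newton forward form) and evaluating at x = 1 gives f(1) = 3.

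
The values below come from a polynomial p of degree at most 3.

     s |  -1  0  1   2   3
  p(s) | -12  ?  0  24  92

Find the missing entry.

On equispaced nodes a degree-3 polynomial has vanishing fourth forward difference, so
  p(-1) - 4·p(0) + 6·p(1) - 4·p(2) + p(3) = 0.
Substituting the known values and solving for p(0):
  -4·p(0) = 16
  p(0) = -4.

-4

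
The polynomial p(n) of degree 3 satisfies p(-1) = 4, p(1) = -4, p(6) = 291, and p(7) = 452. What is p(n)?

Write p(n) = an^3 + bn^2 + cn + d. Substituting each data point gives a linear system:
  -a + b - c + d = 4
  a + b + c + d = -4
  216a + 36b + 6c + d = 291
  343a + 49b + 7c + d = 452
Solving the system yields a = 1, b = 3, c = -5, d = -3.
So p(n) = n^3 + 3n^2 - 5n - 3.
Check: p(-1) = 4. ✓

p(n) = n^3 + 3n^2 - 5n - 3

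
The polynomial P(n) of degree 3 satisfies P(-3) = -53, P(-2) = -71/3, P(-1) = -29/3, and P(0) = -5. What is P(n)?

P(n) = n^3 - (5/3)n^2 + 2n - 5

Using the Lagrange interpolation formula with nodes -3, -2, -1, 0:
  L_0(n) = (n + 2)(n + 1)n / -6
  L_1(n) = (n + 3)(n + 1)n / 2
  L_2(n) = (n + 3)(n + 2)n / -2
  L_3(n) = (n + 3)(n + 2)(n + 1) / 6
Then P(n) = -53·L_0(n) - 71/3·L_1(n) - 29/3·L_2(n) - 5·L_3(n).
Expanding and collecting terms gives P(n) = n^3 - (5/3)n^2 + 2n - 5.
Check: P(-2) = -71/3. ✓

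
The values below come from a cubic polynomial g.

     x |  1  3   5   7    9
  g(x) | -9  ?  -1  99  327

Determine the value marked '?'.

-21

The 4 known points determine the degree-3 polynomial uniquely.
Write g(x) = ax^3 + bx^2 + cx + d. Substituting each data point gives a linear system:
  a + b + c + d = -9
  125a + 25b + 5c + d = -1
  343a + 49b + 7c + d = 99
  729a + 81b + 9c + d = 327
Solving the system yields a = 1, b = -5, c = 1, d = -6.
So g(x) = x^3 - 5x^2 + x - 6.
Then g(3) = -21.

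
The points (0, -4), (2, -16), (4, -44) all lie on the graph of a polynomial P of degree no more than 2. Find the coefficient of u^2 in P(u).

-2

Write P(u) = au^2 + bu + c. Substituting each data point gives a linear system:
  c = -4
  4a + 2b + c = -16
  16a + 4b + c = -44
Solving the system yields a = -2, b = -2, c = -4.
So P(u) = -2u^2 - 2u - 4.
The leading coefficient is -2.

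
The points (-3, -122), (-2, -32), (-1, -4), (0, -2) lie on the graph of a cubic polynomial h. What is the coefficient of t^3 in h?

6

Write h(t) = at^3 + bt^2 + ct + d. Substituting each data point gives a linear system:
  -27a + 9b - 3c + d = -122
  -8a + 4b - 2c + d = -32
  -a + b - c + d = -4
  d = -2
Solving the system yields a = 6, b = 5, c = 1, d = -2.
So h(t) = 6t^3 + 5t^2 + t - 2.
The leading coefficient is 6.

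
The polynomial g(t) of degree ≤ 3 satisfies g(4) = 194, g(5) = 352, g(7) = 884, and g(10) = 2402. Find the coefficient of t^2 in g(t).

Write g(t) = at^3 + bt^2 + ct + d. Substituting each data point gives a linear system:
  64a + 16b + 4c + d = 194
  125a + 25b + 5c + d = 352
  343a + 49b + 7c + d = 884
  1000a + 100b + 10c + d = 2402
Solving the system yields a = 2, b = 4, c = 0, d = 2.
So g(t) = 2t³ + 4t² + 2.
The coefficient of t^2 is 4.

4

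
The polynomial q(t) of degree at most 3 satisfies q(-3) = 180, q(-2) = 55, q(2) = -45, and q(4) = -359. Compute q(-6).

1371

Using the Lagrange interpolation formula with nodes -3, -2, 2, 4:
  L_0(t) = (t + 2)(t - 2)(t - 4) / -35
  L_1(t) = (t + 3)(t - 2)(t - 4) / 24
  L_2(t) = (t + 3)(t + 2)(t - 4) / -40
  L_3(t) = (t + 3)(t + 2)(t - 2) / 84
Then q(t) = 180·L_0(t) + 55·L_1(t) - 45·L_2(t) - 359·L_3(t).
Expanding and collecting terms gives q(t) = -6t^3 + 2t^2 - t - 3.
Evaluating at t = -6: q(-6) = 1371.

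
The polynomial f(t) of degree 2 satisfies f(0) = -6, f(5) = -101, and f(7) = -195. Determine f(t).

f(t) = -4t^2 + t - 6

Using the Lagrange interpolation formula with nodes 0, 5, 7:
  L_0(t) = (t - 5)(t - 7) / 35
  L_1(t) = t(t - 7) / -10
  L_2(t) = t(t - 5) / 14
Then f(t) = -6·L_0(t) - 101·L_1(t) - 195·L_2(t).
Expanding and collecting terms gives f(t) = -4t^2 + t - 6.
Check: f(0) = -6. ✓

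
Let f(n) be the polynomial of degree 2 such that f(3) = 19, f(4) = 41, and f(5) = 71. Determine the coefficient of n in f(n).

Write f(n) = an^2 + bn + c. Substituting each data point gives a linear system:
  9a + 3b + c = 19
  16a + 4b + c = 41
  25a + 5b + c = 71
Solving the system yields a = 4, b = -6, c = 1.
So f(n) = 4n² - 6n + 1.
The coefficient of n is -6.

-6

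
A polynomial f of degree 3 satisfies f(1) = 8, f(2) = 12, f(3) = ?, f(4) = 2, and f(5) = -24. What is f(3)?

The 4 known points determine the degree-3 polynomial uniquely.
Write f(x) = ax^3 + bx^2 + cx + d. Substituting each data point gives a linear system:
  a + b + c + d = 8
  8a + 4b + 2c + d = 12
  64a + 16b + 4c + d = 2
  125a + 25b + 5c + d = -24
Solving the system yields a = -1, b = 4, c = -1, d = 6.
So f(x) = -x^3 + 4x^2 - x + 6.
Then f(3) = 12.

12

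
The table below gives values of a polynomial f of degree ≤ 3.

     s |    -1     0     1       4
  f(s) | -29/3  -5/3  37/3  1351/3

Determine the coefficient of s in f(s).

Write f(s) = as^3 + bs^2 + cs + d. Substituting each data point gives a linear system:
  -a + b - c + d = -29/3
  d = -5/3
  a + b + c + d = 37/3
  64a + 16b + 4c + d = 1351/3
Solving the system yields a = 6, b = 3, c = 5, d = -5/3.
So f(s) = 6s³ + 3s² + 5s - 5/3.
The coefficient of s is 5.

5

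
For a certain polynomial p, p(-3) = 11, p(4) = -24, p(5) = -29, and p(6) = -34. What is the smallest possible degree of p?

Divided differences on the nodes -3, 4, 5, 6:
  order 0: 11  -24  -29  -34
  order 1: -5  -5  -5
  order 2: 0  0
  order 3: 0
The order-1 divided differences are all -5 (nonzero) and every higher order vanishes, so the data lies on a polynomial of degree exactly 1.

1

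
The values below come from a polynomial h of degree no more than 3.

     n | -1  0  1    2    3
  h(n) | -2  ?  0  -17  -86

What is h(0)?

-5

On equispaced nodes a degree-3 polynomial has vanishing fourth forward difference, so
  h(-1) - 4·h(0) + 6·h(1) - 4·h(2) + h(3) = 0.
Substituting the known values and solving for h(0):
  -4·h(0) = 20
  h(0) = -5.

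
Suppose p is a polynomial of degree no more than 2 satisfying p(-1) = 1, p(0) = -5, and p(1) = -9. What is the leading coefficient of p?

Write p(s) = as^2 + bs + c. Substituting each data point gives a linear system:
  a - b + c = 1
  c = -5
  a + b + c = -9
Solving the system yields a = 1, b = -5, c = -5.
So p(s) = s^2 - 5s - 5.
The leading coefficient is 1.

1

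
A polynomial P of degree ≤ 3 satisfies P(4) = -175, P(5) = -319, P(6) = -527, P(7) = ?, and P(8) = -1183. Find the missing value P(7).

On equispaced nodes a degree-3 polynomial has vanishing fourth forward difference, so
  P(4) - 4·P(5) + 6·P(6) - 4·P(7) + P(8) = 0.
Substituting the known values and solving for P(7):
  -4·P(7) = 3244
  P(7) = -811.

-811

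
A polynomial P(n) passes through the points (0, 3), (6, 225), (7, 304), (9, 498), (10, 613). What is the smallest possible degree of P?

2

Divided differences on the nodes 0, 6, 7, 9, 10:
  order 0: 3  225  304  498  613
  order 1: 37  79  97  115
  order 2: 6  6  6
  order 3: 0  0
  order 4: 0
The order-2 divided differences are all 6 (nonzero) and every higher order vanishes, so the data lies on a polynomial of degree exactly 2.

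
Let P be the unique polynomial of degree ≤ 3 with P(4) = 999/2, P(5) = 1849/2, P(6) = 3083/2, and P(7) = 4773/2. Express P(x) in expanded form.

P(x) = 6x^3 + 6x^2 + 5x - 1/2

Write P(x) = ax^3 + bx^2 + cx + d. Substituting each data point gives a linear system:
  64a + 16b + 4c + d = 999/2
  125a + 25b + 5c + d = 1849/2
  216a + 36b + 6c + d = 3083/2
  343a + 49b + 7c + d = 4773/2
Solving the system yields a = 6, b = 6, c = 5, d = -1/2.
So P(x) = 6x^3 + 6x^2 + 5x - 1/2.
Check: P(4) = 999/2. ✓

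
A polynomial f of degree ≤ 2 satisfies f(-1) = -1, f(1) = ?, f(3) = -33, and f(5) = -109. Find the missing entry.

On equispaced nodes a degree-2 polynomial has vanishing third forward difference, so
  - f(-1) + 3·f(1) - 3·f(3) + f(5) = 0.
Substituting the known values and solving for f(1):
  3·f(1) = 9
  f(1) = 3.

3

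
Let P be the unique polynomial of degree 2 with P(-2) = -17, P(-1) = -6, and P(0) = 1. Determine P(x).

Write P(x) = ax^2 + bx + c. Substituting each data point gives a linear system:
  4a - 2b + c = -17
  a - b + c = -6
  c = 1
Solving the system yields a = -2, b = 5, c = 1.
So P(x) = -2x^2 + 5x + 1.
Check: P(-1) = -6. ✓

P(x) = -2x^2 + 5x + 1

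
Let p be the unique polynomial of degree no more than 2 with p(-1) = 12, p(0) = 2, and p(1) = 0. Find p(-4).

90

Forward differences of the values at n = -1, 0, 1:
  p  : 12  2  0
  Δ  : -10  -2
  Δ^2: 8
The second differences are constant, confirming degree 2.
Interpolating (Newton forward form) and evaluating at n = -4 gives p(-4) = 90.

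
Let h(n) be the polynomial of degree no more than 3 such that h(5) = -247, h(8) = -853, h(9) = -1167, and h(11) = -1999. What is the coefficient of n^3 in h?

Write h(n) = an^3 + bn^2 + cn + d. Substituting each data point gives a linear system:
  125a + 25b + 5c + d = -247
  512a + 64b + 8c + d = -853
  729a + 81b + 9c + d = -1167
  1331a + 121b + 11c + d = -1999
Solving the system yields a = -1, b = -6, c = 5, d = 3.
So h(n) = -n^3 - 6n^2 + 5n + 3.
The leading coefficient is -1.

-1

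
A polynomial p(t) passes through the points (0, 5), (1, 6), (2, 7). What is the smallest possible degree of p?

1

Forward differences of the values at t = 0, 1, 2:
  p  : 5  6  7
  Δ  : 1  1
  Δ^2: 0
The first differences are constant (1) and nonzero, while all higher differences vanish, so the minimal degree is 1.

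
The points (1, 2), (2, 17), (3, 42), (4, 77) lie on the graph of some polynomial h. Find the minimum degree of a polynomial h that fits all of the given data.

Forward differences of the values at t = 1, 2, 3, 4:
  h  : 2  17  42  77
  Δ  : 15  25  35
  Δ^2: 10  10
  Δ^3: 0
The second differences are constant (10) and nonzero, while all higher differences vanish, so the minimal degree is 2.

2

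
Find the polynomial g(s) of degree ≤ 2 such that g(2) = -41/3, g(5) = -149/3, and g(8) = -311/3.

Write g(s) = as^2 + bs + c. Substituting each data point gives a linear system:
  4a + 2b + c = -41/3
  25a + 5b + c = -149/3
  64a + 8b + c = -311/3
Solving the system yields a = -1, b = -5, c = 1/3.
So g(s) = -s^2 - 5s + 1/3.
Check: g(8) = -311/3. ✓

g(s) = -s^2 - 5s + 1/3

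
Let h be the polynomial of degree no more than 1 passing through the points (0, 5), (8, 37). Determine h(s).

Write h(s) = as + b. Substituting each data point gives a linear system:
  b = 5
  8a + b = 37
Solving the system yields a = 4, b = 5.
So h(s) = 4s + 5.
Check: h(8) = 37. ✓

h(s) = 4s + 5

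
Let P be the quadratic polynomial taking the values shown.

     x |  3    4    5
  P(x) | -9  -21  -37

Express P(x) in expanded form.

Using the Lagrange interpolation formula with nodes 3, 4, 5:
  L_0(x) = (x - 4)(x - 5) / 2
  L_1(x) = (x - 3)(x - 5) / -1
  L_2(x) = (x - 3)(x - 4) / 2
Then P(x) = -9·L_0(x) - 21·L_1(x) - 37·L_2(x).
Expanding and collecting terms gives P(x) = -2x^2 + 2x + 3.
Check: P(5) = -37. ✓

P(x) = -2x^2 + 2x + 3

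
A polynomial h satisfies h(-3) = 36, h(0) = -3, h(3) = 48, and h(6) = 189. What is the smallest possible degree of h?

Forward differences of the values at t = -3, 0, 3, 6:
  h  : 36  -3  48  189
  Δ  : -39  51  141
  Δ^2: 90  90
  Δ^3: 0
The second differences are constant (90) and nonzero, while all higher differences vanish, so the minimal degree is 2.

2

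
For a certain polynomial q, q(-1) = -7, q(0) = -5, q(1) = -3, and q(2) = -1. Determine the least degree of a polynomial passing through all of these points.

1

Forward differences of the values at u = -1, 0, 1, 2:
  q  : -7  -5  -3  -1
  Δ  : 2  2  2
  Δ^2: 0  0
  Δ^3: 0
The first differences are constant (2) and nonzero, while all higher differences vanish, so the minimal degree is 1.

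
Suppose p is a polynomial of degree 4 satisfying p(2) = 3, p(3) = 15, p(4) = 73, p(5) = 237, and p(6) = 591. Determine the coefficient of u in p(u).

Write p(u) = au^4 + bu^3 + cu^2 + du + e. Substituting each data point gives a linear system:
  16a + 8b + 4c + 2d + e = 3
  81a + 27b + 9c + 3d + e = 15
  256a + 64b + 16c + 4d + e = 73
  625a + 125b + 25c + 5d + e = 237
  1296a + 216b + 36c + 6d + e = 591
Solving the system yields a = 1, b = -4, c = 4, d = 3, e = -3.
So p(u) = u⁴ - 4u³ + 4u² + 3u - 3.
The coefficient of u is 3.

3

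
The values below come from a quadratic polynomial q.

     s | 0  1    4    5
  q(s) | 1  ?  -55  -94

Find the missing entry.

The 3 known points determine the degree-2 polynomial uniquely.
Write q(s) = as^2 + bs + c. Substituting each data point gives a linear system:
  c = 1
  16a + 4b + c = -55
  25a + 5b + c = -94
Solving the system yields a = -5, b = 6, c = 1.
So q(s) = -5s^2 + 6s + 1.
Then q(1) = 2.

2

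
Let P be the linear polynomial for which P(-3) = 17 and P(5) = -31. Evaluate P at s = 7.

-43

Write P(s) = as + b. Substituting each data point gives a linear system:
  -3a + b = 17
  5a + b = -31
Solving the system yields a = -6, b = -1.
So P(s) = -6s - 1.
Then P(7) = -43.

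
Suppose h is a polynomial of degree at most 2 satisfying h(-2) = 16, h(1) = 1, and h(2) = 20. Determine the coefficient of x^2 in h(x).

Write h(x) = ax^2 + bx + c. Substituting each data point gives a linear system:
  4a - 2b + c = 16
  a + b + c = 1
  4a + 2b + c = 20
Solving the system yields a = 6, b = 1, c = -6.
So h(x) = 6x² + x - 6.
The leading coefficient is 6.

6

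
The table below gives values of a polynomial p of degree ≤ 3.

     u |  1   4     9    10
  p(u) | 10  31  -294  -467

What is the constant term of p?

3

Write p(u) = au^3 + bu^2 + cu + d. Substituting each data point gives a linear system:
  a + b + c + d = 10
  64a + 16b + 4c + d = 31
  729a + 81b + 9c + d = -294
  1000a + 100b + 10c + d = -467
Solving the system yields a = -1, b = 5, c = 3, d = 3.
So p(u) = -u^3 + 5u^2 + 3u + 3.
The constant term is 3.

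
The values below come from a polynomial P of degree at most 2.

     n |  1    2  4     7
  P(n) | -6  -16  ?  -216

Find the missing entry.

-66

The 3 known points determine the degree-2 polynomial uniquely.
Write P(n) = an^2 + bn + c. Substituting each data point gives a linear system:
  a + b + c = -6
  4a + 2b + c = -16
  49a + 7b + c = -216
Solving the system yields a = -5, b = 5, c = -6.
So P(n) = -5n² + 5n - 6.
Then P(4) = -66.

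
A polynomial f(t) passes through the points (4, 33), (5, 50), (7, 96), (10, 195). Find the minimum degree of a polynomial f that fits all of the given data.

2

Divided differences on the nodes 4, 5, 7, 10:
  order 0: 33  50  96  195
  order 1: 17  23  33
  order 2: 2  2
  order 3: 0
The order-2 divided differences are all 2 (nonzero) and every higher order vanishes, so the data lies on a polynomial of degree exactly 2.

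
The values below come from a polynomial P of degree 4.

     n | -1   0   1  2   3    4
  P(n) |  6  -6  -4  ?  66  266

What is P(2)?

6

On equispaced nodes a degree-4 polynomial has vanishing fifth forward difference, so
  - P(-1) + 5·P(0) - 10·P(1) + 10·P(2) - 5·P(3) + P(4) = 0.
Substituting the known values and solving for P(2):
  10·P(2) = 60
  P(2) = 6.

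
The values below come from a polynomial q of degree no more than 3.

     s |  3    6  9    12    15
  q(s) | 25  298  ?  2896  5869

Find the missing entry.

The 4 known points determine the degree-3 polynomial uniquely.
Write q(s) = as^3 + bs^2 + cs + d. Substituting each data point gives a linear system:
  27a + 9b + 3c + d = 25
  216a + 36b + 6c + d = 298
  1728a + 144b + 12c + d = 2896
  3375a + 225b + 15c + d = 5869
Solving the system yields a = 2, b = -4, c = 1, d = 4.
So q(s) = 2s^3 - 4s^2 + s + 4.
Then q(9) = 1147.

1147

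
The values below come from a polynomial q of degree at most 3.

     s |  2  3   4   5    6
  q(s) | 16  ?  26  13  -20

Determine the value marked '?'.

25

On equispaced nodes a degree-3 polynomial has vanishing fourth forward difference, so
  q(2) - 4·q(3) + 6·q(4) - 4·q(5) + q(6) = 0.
Substituting the known values and solving for q(3):
  -4·q(3) = -100
  q(3) = 25.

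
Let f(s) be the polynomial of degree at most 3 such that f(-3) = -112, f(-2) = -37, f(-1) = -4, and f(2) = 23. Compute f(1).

8

Using the Lagrange interpolation formula with nodes -3, -2, -1, 2:
  L_0(s) = (s + 2)(s + 1)(s - 2) / -10
  L_1(s) = (s + 3)(s + 1)(s - 2) / 4
  L_2(s) = (s + 3)(s + 2)(s - 2) / -6
  L_3(s) = (s + 3)(s + 2)(s + 1) / 60
Then f(s) = -112·L_0(s) - 37·L_1(s) - 4·L_2(s) + 23·L_3(s).
Expanding and collecting terms gives f(s) = 3s^3 - 3s^2 + 3s + 5.
Evaluating at s = 1: f(1) = 8.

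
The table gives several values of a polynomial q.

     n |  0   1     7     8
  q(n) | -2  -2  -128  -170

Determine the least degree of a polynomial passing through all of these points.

Divided differences on the nodes 0, 1, 7, 8:
  order 0: -2  -2  -128  -170
  order 1: 0  -21  -42
  order 2: -3  -3
  order 3: 0
The order-2 divided differences are all -3 (nonzero) and every higher order vanishes, so the data lies on a polynomial of degree exactly 2.

2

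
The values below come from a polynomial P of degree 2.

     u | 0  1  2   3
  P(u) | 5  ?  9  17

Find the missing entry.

On equispaced nodes a degree-2 polynomial has vanishing third forward difference, so
  - P(0) + 3·P(1) - 3·P(2) + P(3) = 0.
Substituting the known values and solving for P(1):
  3·P(1) = 15
  P(1) = 5.

5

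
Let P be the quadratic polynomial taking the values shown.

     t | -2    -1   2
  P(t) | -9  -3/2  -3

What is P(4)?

Write P(t) = at^2 + bt + c. Substituting each data point gives a linear system:
  4a - 2b + c = -9
  a - b + c = -3/2
  4a + 2b + c = -3
Solving the system yields a = -2, b = 3/2, c = 2.
So P(t) = -2t^2 + (3/2)t + 2.
Then P(4) = -24.

-24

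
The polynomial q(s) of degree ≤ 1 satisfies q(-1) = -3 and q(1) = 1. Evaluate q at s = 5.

9

Write q(s) = as + b. Substituting each data point gives a linear system:
  -a + b = -3
  a + b = 1
Solving the system yields a = 2, b = -1.
So q(s) = 2s - 1.
Then q(5) = 9.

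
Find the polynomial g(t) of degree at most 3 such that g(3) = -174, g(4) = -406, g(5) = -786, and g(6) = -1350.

Write g(t) = at^3 + bt^2 + ct + d. Substituting each data point gives a linear system:
  27a + 9b + 3c + d = -174
  64a + 16b + 4c + d = -406
  125a + 25b + 5c + d = -786
  216a + 36b + 6c + d = -1350
Solving the system yields a = -6, b = -2, c = 4, d = -6.
So g(t) = -6t³ - 2t² + 4t - 6.
Check: g(6) = -1350. ✓

g(t) = -6t^3 - 2t^2 + 4t - 6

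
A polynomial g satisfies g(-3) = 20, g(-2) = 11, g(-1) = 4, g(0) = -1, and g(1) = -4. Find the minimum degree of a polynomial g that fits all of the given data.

2

Forward differences of the values at u = -3, -2, -1, 0, 1:
  g  : 20  11  4  -1  -4
  Δ  : -9  -7  -5  -3
  Δ^2: 2  2  2
  Δ^3: 0  0
  Δ^4: 0
The second differences are constant (2) and nonzero, while all higher differences vanish, so the minimal degree is 2.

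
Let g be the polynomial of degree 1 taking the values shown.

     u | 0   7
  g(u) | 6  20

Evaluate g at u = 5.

Using the Lagrange interpolation formula with nodes 0, 7:
  L_0(u) = (u - 7) / -7
  L_1(u) = u / 7
Then g(u) = 6·L_0(u) + 20·L_1(u).
Expanding and collecting terms gives g(u) = 2u + 6.
Evaluating at u = 5: g(5) = 16.

16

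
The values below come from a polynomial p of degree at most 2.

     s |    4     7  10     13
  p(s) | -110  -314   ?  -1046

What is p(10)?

-626

On equispaced nodes a degree-2 polynomial has vanishing third forward difference, so
  - p(4) + 3·p(7) - 3·p(10) + p(13) = 0.
Substituting the known values and solving for p(10):
  -3·p(10) = 1878
  p(10) = -626.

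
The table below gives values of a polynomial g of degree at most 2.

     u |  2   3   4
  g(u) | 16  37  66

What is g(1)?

Forward differences of the values at u = 2, 3, 4:
  g  : 16  37  66
  Δ  : 21  29
  Δ^2: 8
The second differences are constant, confirming degree 2.
Interpolating (Newton forward form) and evaluating at u = 1 gives g(1) = 3.

3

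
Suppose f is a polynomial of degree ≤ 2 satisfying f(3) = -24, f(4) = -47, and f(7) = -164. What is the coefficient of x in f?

5

Write f(x) = ax^2 + bx + c. Substituting each data point gives a linear system:
  9a + 3b + c = -24
  16a + 4b + c = -47
  49a + 7b + c = -164
Solving the system yields a = -4, b = 5, c = -3.
So f(x) = -4x^2 + 5x - 3.
The coefficient of x is 5.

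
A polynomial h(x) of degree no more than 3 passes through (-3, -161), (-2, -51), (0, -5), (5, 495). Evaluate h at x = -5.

Write h(x) = ax^3 + bx^2 + cx + d. Substituting each data point gives a linear system:
  -27a + 9b - 3c + d = -161
  -8a + 4b - 2c + d = -51
  d = -5
  125a + 25b + 5c + d = 495
Solving the system yields a = 5, b = -4, c = -5, d = -5.
So h(x) = 5x³ - 4x² - 5x - 5.
Then h(-5) = -705.

-705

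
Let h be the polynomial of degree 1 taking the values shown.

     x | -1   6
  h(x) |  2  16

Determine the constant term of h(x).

4

Write h(x) = ax + b. Substituting each data point gives a linear system:
  -a + b = 2
  6a + b = 16
Solving the system yields a = 2, b = 4.
So h(x) = 2x + 4.
The constant term is 4.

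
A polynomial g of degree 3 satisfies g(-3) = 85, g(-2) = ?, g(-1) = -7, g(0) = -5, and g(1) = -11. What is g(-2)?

13

On equispaced nodes a degree-3 polynomial has vanishing fourth forward difference, so
  g(-3) - 4·g(-2) + 6·g(-1) - 4·g(0) + g(1) = 0.
Substituting the known values and solving for g(-2):
  -4·g(-2) = -52
  g(-2) = 13.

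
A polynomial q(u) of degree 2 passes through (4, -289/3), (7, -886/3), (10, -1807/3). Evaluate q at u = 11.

-2186/3

Using the Lagrange interpolation formula with nodes 4, 7, 10:
  L_0(u) = (u - 7)(u - 10) / 18
  L_1(u) = (u - 4)(u - 10) / -9
  L_2(u) = (u - 4)(u - 7) / 18
Then q(u) = -289/3·L_0(u) - 886/3·L_1(u) - 1807/3·L_2(u).
Expanding and collecting terms gives q(u) = -6u^2 - (1/3)u + 1.
Evaluating at u = 11: q(11) = -2186/3.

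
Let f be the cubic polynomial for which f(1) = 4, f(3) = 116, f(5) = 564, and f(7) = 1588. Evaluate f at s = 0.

-1

Forward differences of the values at s = 1, 3, 5, 7:
  f  : 4  116  564  1588
  Δ  : 112  448  1024
  Δ^2: 336  576
  Δ^3: 240
The third differences are constant, confirming degree 3.
Interpolating (Newton forward form) and evaluating at s = 0 gives f(0) = -1.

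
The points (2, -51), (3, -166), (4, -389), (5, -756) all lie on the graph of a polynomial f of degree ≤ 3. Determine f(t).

f(t) = -6t^3 - t - 1

Using the Lagrange interpolation formula with nodes 2, 3, 4, 5:
  L_0(t) = (t - 3)(t - 4)(t - 5) / -6
  L_1(t) = (t - 2)(t - 4)(t - 5) / 2
  L_2(t) = (t - 2)(t - 3)(t - 5) / -2
  L_3(t) = (t - 2)(t - 3)(t - 4) / 6
Then f(t) = -51·L_0(t) - 166·L_1(t) - 389·L_2(t) - 756·L_3(t).
Expanding and collecting terms gives f(t) = -6t^3 - t - 1.
Check: f(2) = -51. ✓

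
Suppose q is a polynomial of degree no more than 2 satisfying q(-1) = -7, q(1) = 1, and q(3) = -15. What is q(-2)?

Forward differences of the values at t = -1, 1, 3:
  q  : -7  1  -15
  Δ  : 8  -16
  Δ^2: -24
The second differences are constant, confirming degree 2.
Interpolating (Newton forward form) and evaluating at t = -2 gives q(-2) = -20.

-20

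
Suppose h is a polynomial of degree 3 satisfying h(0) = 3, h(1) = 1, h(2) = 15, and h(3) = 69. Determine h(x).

Using the Lagrange interpolation formula with nodes 0, 1, 2, 3:
  L_0(x) = (x - 1)(x - 2)(x - 3) / -6
  L_1(x) = x(x - 2)(x - 3) / 2
  L_2(x) = x(x - 1)(x - 3) / -2
  L_3(x) = x(x - 1)(x - 2) / 6
Then h(x) = 3·L_0(x) + 1·L_1(x) + 15·L_2(x) + 69·L_3(x).
Expanding and collecting terms gives h(x) = 4x^3 - 4x^2 - 2x + 3.
Check: h(3) = 69. ✓

h(x) = 4x^3 - 4x^2 - 2x + 3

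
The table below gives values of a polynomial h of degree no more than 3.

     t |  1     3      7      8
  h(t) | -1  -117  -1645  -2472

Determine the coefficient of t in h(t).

3

Write h(t) = at^3 + bt^2 + ct + d. Substituting each data point gives a linear system:
  a + b + c + d = -1
  27a + 9b + 3c + d = -117
  343a + 49b + 7c + d = -1645
  512a + 64b + 8c + d = -2472
Solving the system yields a = -5, b = 1, c = 3, d = 0.
So h(t) = -5t³ + t² + 3t.
The coefficient of t is 3.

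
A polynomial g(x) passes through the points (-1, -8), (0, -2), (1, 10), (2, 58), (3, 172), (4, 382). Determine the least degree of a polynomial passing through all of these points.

Forward differences of the values at x = -1, 0, 1, 2, 3, 4:
  g  : -8  -2  10  58  172  382
  Δ  : 6  12  48  114  210
  Δ^2: 6  36  66  96
  Δ^3: 30  30  30
  Δ^4: 0  0
  Δ^5: 0
The third differences are constant (30) and nonzero, while all higher differences vanish, so the minimal degree is 3.

3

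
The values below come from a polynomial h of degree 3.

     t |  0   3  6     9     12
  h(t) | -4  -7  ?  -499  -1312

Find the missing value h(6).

On equispaced nodes a degree-3 polynomial has vanishing fourth forward difference, so
  h(0) - 4·h(3) + 6·h(6) - 4·h(9) + h(12) = 0.
Substituting the known values and solving for h(6):
  6·h(6) = -708
  h(6) = -118.

-118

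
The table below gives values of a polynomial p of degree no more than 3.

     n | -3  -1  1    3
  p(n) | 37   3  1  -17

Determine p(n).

Using the Lagrange interpolation formula with nodes -3, -1, 1, 3:
  L_0(n) = (n + 1)(n - 1)(n - 3) / -48
  L_1(n) = (n + 3)(n - 1)(n - 3) / 16
  L_2(n) = (n + 3)(n + 1)(n - 3) / -16
  L_3(n) = (n + 3)(n + 1)(n - 1) / 48
Then p(n) = 37·L_0(n) + 3·L_1(n) + 1·L_2(n) - 17·L_3(n).
Expanding and collecting terms gives p(n) = -n^3 + n^2 + 1.
Check: p(1) = 1. ✓

p(n) = -n^3 + n^2 + 1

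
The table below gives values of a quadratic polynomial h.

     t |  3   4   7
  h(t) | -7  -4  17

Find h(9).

Using the Lagrange interpolation formula with nodes 3, 4, 7:
  L_0(t) = (t - 4)(t - 7) / 4
  L_1(t) = (t - 3)(t - 7) / -3
  L_2(t) = (t - 3)(t - 4) / 12
Then h(t) = -7·L_0(t) - 4·L_1(t) + 17·L_2(t).
Expanding and collecting terms gives h(t) = t^2 - 4t - 4.
Evaluating at t = 9: h(9) = 41.

41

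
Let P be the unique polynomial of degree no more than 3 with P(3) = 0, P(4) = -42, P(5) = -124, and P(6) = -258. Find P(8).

Write P(n) = an^3 + bn^2 + cn + d. Substituting each data point gives a linear system:
  27a + 9b + 3c + d = 0
  64a + 16b + 4c + d = -42
  125a + 25b + 5c + d = -124
  216a + 36b + 6c + d = -258
Solving the system yields a = -2, b = 4, c = 4, d = 6.
So P(n) = -2n^3 + 4n^2 + 4n + 6.
Then P(8) = -730.

-730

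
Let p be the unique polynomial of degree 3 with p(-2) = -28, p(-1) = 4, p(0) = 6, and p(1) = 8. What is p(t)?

p(t) = 5t^3 - 3t + 6

Using the Lagrange interpolation formula with nodes -2, -1, 0, 1:
  L_0(t) = (t + 1)t(t - 1) / -6
  L_1(t) = (t + 2)t(t - 1) / 2
  L_2(t) = (t + 2)(t + 1)(t - 1) / -2
  L_3(t) = (t + 2)(t + 1)t / 6
Then p(t) = -28·L_0(t) + 4·L_1(t) + 6·L_2(t) + 8·L_3(t).
Expanding and collecting terms gives p(t) = 5t^3 - 3t + 6.
Check: p(-1) = 4. ✓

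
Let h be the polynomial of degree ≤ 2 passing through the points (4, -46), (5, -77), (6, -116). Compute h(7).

Write h(n) = an^2 + bn + c. Substituting each data point gives a linear system:
  16a + 4b + c = -46
  25a + 5b + c = -77
  36a + 6b + c = -116
Solving the system yields a = -4, b = 5, c = -2.
So h(n) = -4n² + 5n - 2.
Then h(7) = -163.

-163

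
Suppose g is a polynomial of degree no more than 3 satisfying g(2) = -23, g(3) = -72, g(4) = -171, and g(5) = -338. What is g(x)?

g(x) = -3x^3 + 2x^2 - 2x - 3

Write g(x) = ax^3 + bx^2 + cx + d. Substituting each data point gives a linear system:
  8a + 4b + 2c + d = -23
  27a + 9b + 3c + d = -72
  64a + 16b + 4c + d = -171
  125a + 25b + 5c + d = -338
Solving the system yields a = -3, b = 2, c = -2, d = -3.
So g(x) = -3x^3 + 2x^2 - 2x - 3.
Check: g(5) = -338. ✓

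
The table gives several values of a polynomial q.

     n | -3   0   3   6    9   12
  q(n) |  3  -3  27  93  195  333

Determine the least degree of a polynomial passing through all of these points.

2

Forward differences of the values at n = -3, 0, 3, 6, 9, 12:
  q  : 3  -3  27  93  195  333
  Δ  : -6  30  66  102  138
  Δ^2: 36  36  36  36
  Δ^3: 0  0  0
  Δ^4: 0  0
  Δ^5: 0
The second differences are constant (36) and nonzero, while all higher differences vanish, so the minimal degree is 2.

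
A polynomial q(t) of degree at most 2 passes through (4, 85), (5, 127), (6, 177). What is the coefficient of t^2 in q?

4

Write q(t) = at^2 + bt + c. Substituting each data point gives a linear system:
  16a + 4b + c = 85
  25a + 5b + c = 127
  36a + 6b + c = 177
Solving the system yields a = 4, b = 6, c = -3.
So q(t) = 4t² + 6t - 3.
The leading coefficient is 4.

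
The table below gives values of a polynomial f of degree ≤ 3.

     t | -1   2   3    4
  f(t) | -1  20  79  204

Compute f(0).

Write f(t) = at^3 + bt^2 + ct + d. Substituting each data point gives a linear system:
  -a + b - c + d = -1
  8a + 4b + 2c + d = 20
  27a + 9b + 3c + d = 79
  64a + 16b + 4c + d = 204
Solving the system yields a = 4, b = -3, c = -2, d = 4.
So f(t) = 4t^3 - 3t^2 - 2t + 4.
Then f(0) = 4.

4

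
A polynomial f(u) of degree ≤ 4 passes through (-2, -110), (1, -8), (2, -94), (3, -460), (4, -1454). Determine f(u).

f(u) = -6u^4 + 2u^3 - 2u^2 - 4u + 2

Write f(u) = au^4 + bu^3 + cu^2 + du + e. Substituting each data point gives a linear system:
  16a - 8b + 4c - 2d + e = -110
  a + b + c + d + e = -8
  16a + 8b + 4c + 2d + e = -94
  81a + 27b + 9c + 3d + e = -460
  256a + 64b + 16c + 4d + e = -1454
Solving the system yields a = -6, b = 2, c = -2, d = -4, e = 2.
So f(u) = -6u^4 + 2u^3 - 2u^2 - 4u + 2.
Check: f(2) = -94. ✓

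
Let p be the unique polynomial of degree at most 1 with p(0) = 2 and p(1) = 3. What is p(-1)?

Using the Lagrange interpolation formula with nodes 0, 1:
  L_0(t) = (t - 1) / -1
  L_1(t) = t / 1
Then p(t) = 2·L_0(t) + 3·L_1(t).
Expanding and collecting terms gives p(t) = t + 2.
Evaluating at t = -1: p(-1) = 1.

1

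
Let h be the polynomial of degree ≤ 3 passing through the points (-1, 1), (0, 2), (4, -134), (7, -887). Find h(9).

Write h(s) = as^3 + bs^2 + cs + d. Substituting each data point gives a linear system:
  -a + b - c + d = 1
  d = 2
  64a + 16b + 4c + d = -134
  343a + 49b + 7c + d = -887
Solving the system yields a = -3, b = 2, c = 6, d = 2.
So h(s) = -3s^3 + 2s^2 + 6s + 2.
Then h(9) = -1969.

-1969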